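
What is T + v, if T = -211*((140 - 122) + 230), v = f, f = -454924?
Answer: -507252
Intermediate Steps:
v = -454924
T = -52328 (T = -211*(18 + 230) = -211*248 = -52328)
T + v = -52328 - 454924 = -507252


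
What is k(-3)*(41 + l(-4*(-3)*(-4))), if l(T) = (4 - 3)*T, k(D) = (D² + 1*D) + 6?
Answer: -84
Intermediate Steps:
k(D) = 6 + D + D² (k(D) = (D² + D) + 6 = (D + D²) + 6 = 6 + D + D²)
l(T) = T (l(T) = 1*T = T)
k(-3)*(41 + l(-4*(-3)*(-4))) = (6 - 3 + (-3)²)*(41 - 4*(-3)*(-4)) = (6 - 3 + 9)*(41 + 12*(-4)) = 12*(41 - 48) = 12*(-7) = -84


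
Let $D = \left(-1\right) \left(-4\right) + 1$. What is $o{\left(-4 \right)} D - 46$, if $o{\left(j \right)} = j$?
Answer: $-66$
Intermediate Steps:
$D = 5$ ($D = 4 + 1 = 5$)
$o{\left(-4 \right)} D - 46 = \left(-4\right) 5 - 46 = -20 - 46 = -66$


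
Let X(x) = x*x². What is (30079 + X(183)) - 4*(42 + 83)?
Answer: 6158066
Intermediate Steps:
X(x) = x³
(30079 + X(183)) - 4*(42 + 83) = (30079 + 183³) - 4*(42 + 83) = (30079 + 6128487) - 4*125 = 6158566 - 500 = 6158066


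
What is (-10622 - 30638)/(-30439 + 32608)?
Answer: -41260/2169 ≈ -19.023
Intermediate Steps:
(-10622 - 30638)/(-30439 + 32608) = -41260/2169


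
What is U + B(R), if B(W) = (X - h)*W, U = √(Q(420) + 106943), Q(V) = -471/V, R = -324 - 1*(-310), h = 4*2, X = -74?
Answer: 1148 + √524015205/70 ≈ 1475.0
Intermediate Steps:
h = 8
R = -14 (R = -324 + 310 = -14)
U = √524015205/70 (U = √(-471/420 + 106943) = √(-471*1/420 + 106943) = √(-157/140 + 106943) = √(14971863/140) = √524015205/70 ≈ 327.02)
B(W) = -82*W (B(W) = (-74 - 1*8)*W = (-74 - 8)*W = -82*W)
U + B(R) = √524015205/70 - 82*(-14) = √524015205/70 + 1148 = 1148 + √524015205/70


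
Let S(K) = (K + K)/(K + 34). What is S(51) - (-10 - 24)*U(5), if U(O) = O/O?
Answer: 176/5 ≈ 35.200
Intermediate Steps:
U(O) = 1
S(K) = 2*K/(34 + K) (S(K) = (2*K)/(34 + K) = 2*K/(34 + K))
S(51) - (-10 - 24)*U(5) = 2*51/(34 + 51) - (-10 - 24) = 2*51/85 - (-34) = 2*51*(1/85) - 1*(-34) = 6/5 + 34 = 176/5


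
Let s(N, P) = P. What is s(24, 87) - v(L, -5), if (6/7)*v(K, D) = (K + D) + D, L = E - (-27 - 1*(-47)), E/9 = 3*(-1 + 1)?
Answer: 122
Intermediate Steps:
E = 0 (E = 9*(3*(-1 + 1)) = 9*(3*0) = 9*0 = 0)
L = -20 (L = 0 - (-27 - 1*(-47)) = 0 - (-27 + 47) = 0 - 1*20 = 0 - 20 = -20)
v(K, D) = 7*D/3 + 7*K/6 (v(K, D) = 7*((K + D) + D)/6 = 7*((D + K) + D)/6 = 7*(K + 2*D)/6 = 7*D/3 + 7*K/6)
s(24, 87) - v(L, -5) = 87 - ((7/3)*(-5) + (7/6)*(-20)) = 87 - (-35/3 - 70/3) = 87 - 1*(-35) = 87 + 35 = 122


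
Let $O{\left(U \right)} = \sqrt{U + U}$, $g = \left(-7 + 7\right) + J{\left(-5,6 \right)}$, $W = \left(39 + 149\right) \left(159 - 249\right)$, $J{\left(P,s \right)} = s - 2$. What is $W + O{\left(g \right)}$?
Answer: $-16920 + 2 \sqrt{2} \approx -16917.0$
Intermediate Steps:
$J{\left(P,s \right)} = -2 + s$ ($J{\left(P,s \right)} = s - 2 = -2 + s$)
$W = -16920$ ($W = 188 \left(-90\right) = -16920$)
$g = 4$ ($g = \left(-7 + 7\right) + \left(-2 + 6\right) = 0 + 4 = 4$)
$O{\left(U \right)} = \sqrt{2} \sqrt{U}$ ($O{\left(U \right)} = \sqrt{2 U} = \sqrt{2} \sqrt{U}$)
$W + O{\left(g \right)} = -16920 + \sqrt{2} \sqrt{4} = -16920 + \sqrt{2} \cdot 2 = -16920 + 2 \sqrt{2}$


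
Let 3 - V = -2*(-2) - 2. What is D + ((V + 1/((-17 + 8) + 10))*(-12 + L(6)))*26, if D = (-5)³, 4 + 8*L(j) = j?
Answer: -736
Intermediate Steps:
V = 1 (V = 3 - (-2*(-2) - 2) = 3 - (4 - 2) = 3 - 1*2 = 3 - 2 = 1)
L(j) = -½ + j/8
D = -125
D + ((V + 1/((-17 + 8) + 10))*(-12 + L(6)))*26 = -125 + ((1 + 1/((-17 + 8) + 10))*(-12 + (-½ + (⅛)*6)))*26 = -125 + ((1 + 1/(-9 + 10))*(-12 + (-½ + ¾)))*26 = -125 + ((1 + 1/1)*(-12 + ¼))*26 = -125 + ((1 + 1)*(-47/4))*26 = -125 + (2*(-47/4))*26 = -125 - 47/2*26 = -125 - 611 = -736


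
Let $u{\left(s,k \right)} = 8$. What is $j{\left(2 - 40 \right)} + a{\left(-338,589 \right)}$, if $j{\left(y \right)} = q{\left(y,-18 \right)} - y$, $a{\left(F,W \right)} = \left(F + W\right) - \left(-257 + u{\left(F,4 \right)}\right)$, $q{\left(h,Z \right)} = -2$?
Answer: $536$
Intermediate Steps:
$a{\left(F,W \right)} = 249 + F + W$ ($a{\left(F,W \right)} = \left(F + W\right) + \left(257 - 8\right) = \left(F + W\right) + 249 = 249 + F + W$)
$j{\left(y \right)} = -2 - y$
$j{\left(2 - 40 \right)} + a{\left(-338,589 \right)} = \left(-2 - \left(2 - 40\right)\right) + \left(249 - 338 + 589\right) = \left(-2 - -38\right) + 500 = \left(-2 + 38\right) + 500 = 36 + 500 = 536$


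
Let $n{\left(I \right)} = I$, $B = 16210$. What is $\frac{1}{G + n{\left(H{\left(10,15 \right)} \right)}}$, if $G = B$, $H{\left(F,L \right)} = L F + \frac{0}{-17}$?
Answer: $\frac{1}{16360} \approx 6.1125 \cdot 10^{-5}$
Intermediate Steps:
$H{\left(F,L \right)} = F L$ ($H{\left(F,L \right)} = F L + 0 \left(- \frac{1}{17}\right) = F L + 0 = F L$)
$G = 16210$
$\frac{1}{G + n{\left(H{\left(10,15 \right)} \right)}} = \frac{1}{16210 + 10 \cdot 15} = \frac{1}{16210 + 150} = \frac{1}{16360}$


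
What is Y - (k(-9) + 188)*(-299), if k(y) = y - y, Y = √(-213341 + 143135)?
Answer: 56212 + I*√70206 ≈ 56212.0 + 264.96*I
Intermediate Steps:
Y = I*√70206 (Y = √(-70206) = I*√70206 ≈ 264.96*I)
k(y) = 0
Y - (k(-9) + 188)*(-299) = I*√70206 - (0 + 188)*(-299) = I*√70206 - 188*(-299) = I*√70206 - 1*(-56212) = I*√70206 + 56212 = 56212 + I*√70206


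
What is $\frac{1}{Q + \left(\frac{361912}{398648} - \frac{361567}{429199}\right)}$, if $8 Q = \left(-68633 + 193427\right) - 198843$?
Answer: $- \frac{171099322952}{1583705526352009} \approx -0.00010804$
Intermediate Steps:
$Q = - \frac{74049}{8}$ ($Q = \frac{\left(-68633 + 193427\right) - 198843}{8} = \frac{124794 - 198843}{8} = \frac{1}{8} \left(-74049\right) = - \frac{74049}{8} \approx -9256.1$)
$\frac{1}{Q + \left(\frac{361912}{398648} - \frac{361567}{429199}\right)} = \frac{1}{- \frac{74049}{8} + \left(\frac{361912}{398648} - \frac{361567}{429199}\right)} = \frac{1}{- \frac{74049}{8} + \left(361912 \cdot \frac{1}{398648} - \frac{361567}{429199}\right)} = \frac{1}{- \frac{74049}{8} + \left(\frac{45239}{49831} - \frac{361567}{429199}\right)} = \frac{1}{- \frac{74049}{8} + \frac{1399288384}{21387415369}} = \frac{1}{- \frac{1583705526352009}{171099322952}} = - \frac{171099322952}{1583705526352009}$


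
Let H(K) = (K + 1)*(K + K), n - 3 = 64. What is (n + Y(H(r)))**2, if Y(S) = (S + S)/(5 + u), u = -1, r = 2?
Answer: 5329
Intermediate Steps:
n = 67 (n = 3 + 64 = 67)
H(K) = 2*K*(1 + K) (H(K) = (1 + K)*(2*K) = 2*K*(1 + K))
Y(S) = S/2 (Y(S) = (S + S)/(5 - 1) = (2*S)/4 = (2*S)*(1/4) = S/2)
(n + Y(H(r)))**2 = (67 + (2*2*(1 + 2))/2)**2 = (67 + (2*2*3)/2)**2 = (67 + (1/2)*12)**2 = (67 + 6)**2 = 73**2 = 5329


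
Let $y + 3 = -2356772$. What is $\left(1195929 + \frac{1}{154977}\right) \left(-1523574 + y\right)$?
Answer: $- \frac{719189660079453266}{154977} \approx -4.6406 \cdot 10^{12}$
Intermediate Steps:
$y = -2356775$ ($y = -3 - 2356772 = -2356775$)
$\left(1195929 + \frac{1}{154977}\right) \left(-1523574 + y\right) = \left(1195929 + \frac{1}{154977}\right) \left(-1523574 - 2356775\right) = \left(1195929 + \frac{1}{154977}\right) \left(-3880349\right) = \frac{185341488634}{154977} \left(-3880349\right) = - \frac{719189660079453266}{154977}$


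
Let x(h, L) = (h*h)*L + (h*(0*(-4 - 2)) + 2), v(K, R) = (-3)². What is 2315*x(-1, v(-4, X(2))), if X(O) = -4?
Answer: 25465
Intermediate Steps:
v(K, R) = 9
x(h, L) = 2 + L*h² (x(h, L) = h²*L + (h*(0*(-6)) + 2) = L*h² + (h*0 + 2) = L*h² + (0 + 2) = L*h² + 2 = 2 + L*h²)
2315*x(-1, v(-4, X(2))) = 2315*(2 + 9*(-1)²) = 2315*(2 + 9*1) = 2315*(2 + 9) = 2315*11 = 25465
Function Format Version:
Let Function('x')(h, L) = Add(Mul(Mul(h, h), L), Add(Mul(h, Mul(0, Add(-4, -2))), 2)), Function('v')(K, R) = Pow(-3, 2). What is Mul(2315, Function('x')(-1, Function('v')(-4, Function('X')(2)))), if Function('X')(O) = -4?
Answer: 25465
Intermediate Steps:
Function('v')(K, R) = 9
Function('x')(h, L) = Add(2, Mul(L, Pow(h, 2))) (Function('x')(h, L) = Add(Mul(Pow(h, 2), L), Add(Mul(h, Mul(0, -6)), 2)) = Add(Mul(L, Pow(h, 2)), Add(Mul(h, 0), 2)) = Add(Mul(L, Pow(h, 2)), Add(0, 2)) = Add(Mul(L, Pow(h, 2)), 2) = Add(2, Mul(L, Pow(h, 2))))
Mul(2315, Function('x')(-1, Function('v')(-4, Function('X')(2)))) = Mul(2315, Add(2, Mul(9, Pow(-1, 2)))) = Mul(2315, Add(2, Mul(9, 1))) = Mul(2315, Add(2, 9)) = Mul(2315, 11) = 25465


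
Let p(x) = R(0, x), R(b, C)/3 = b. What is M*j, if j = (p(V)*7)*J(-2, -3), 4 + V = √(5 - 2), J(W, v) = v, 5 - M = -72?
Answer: 0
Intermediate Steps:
M = 77 (M = 5 - 1*(-72) = 5 + 72 = 77)
R(b, C) = 3*b
V = -4 + √3 (V = -4 + √(5 - 2) = -4 + √3 ≈ -2.2679)
p(x) = 0 (p(x) = 3*0 = 0)
j = 0 (j = (0*7)*(-3) = 0*(-3) = 0)
M*j = 77*0 = 0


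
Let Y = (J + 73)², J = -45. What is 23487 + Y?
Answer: 24271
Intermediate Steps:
Y = 784 (Y = (-45 + 73)² = 28² = 784)
23487 + Y = 23487 + 784 = 24271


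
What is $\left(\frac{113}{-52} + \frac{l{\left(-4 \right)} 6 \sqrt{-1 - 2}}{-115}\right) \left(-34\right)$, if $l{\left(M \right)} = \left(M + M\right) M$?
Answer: $\frac{1921}{26} + \frac{6528 i \sqrt{3}}{115} \approx 73.885 + 98.32 i$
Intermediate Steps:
$l{\left(M \right)} = 2 M^{2}$ ($l{\left(M \right)} = 2 M M = 2 M^{2}$)
$\left(\frac{113}{-52} + \frac{l{\left(-4 \right)} 6 \sqrt{-1 - 2}}{-115}\right) \left(-34\right) = \left(\frac{113}{-52} + \frac{2 \left(-4\right)^{2} \cdot 6 \sqrt{-1 - 2}}{-115}\right) \left(-34\right) = \left(113 \left(- \frac{1}{52}\right) + 2 \cdot 16 \cdot 6 \sqrt{-3} \left(- \frac{1}{115}\right)\right) \left(-34\right) = \left(- \frac{113}{52} + 32 \cdot 6 i \sqrt{3} \left(- \frac{1}{115}\right)\right) \left(-34\right) = \left(- \frac{113}{52} + 192 i \sqrt{3} \left(- \frac{1}{115}\right)\right) \left(-34\right) = \left(- \frac{113}{52} - \frac{192 i \sqrt{3}}{115}\right) \left(-34\right) = \frac{1921}{26} + \frac{6528 i \sqrt{3}}{115}$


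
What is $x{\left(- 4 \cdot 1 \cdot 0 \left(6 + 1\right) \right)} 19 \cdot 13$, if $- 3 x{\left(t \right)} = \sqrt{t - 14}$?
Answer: $- \frac{247 i \sqrt{14}}{3} \approx - 308.06 i$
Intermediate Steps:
$x{\left(t \right)} = - \frac{\sqrt{-14 + t}}{3}$ ($x{\left(t \right)} = - \frac{\sqrt{t - 14}}{3} = - \frac{\sqrt{-14 + t}}{3}$)
$x{\left(- 4 \cdot 1 \cdot 0 \left(6 + 1\right) \right)} 19 \cdot 13 = - \frac{\sqrt{-14 + - 4 \cdot 1 \cdot 0 \left(6 + 1\right)}}{3} \cdot 19 \cdot 13 = - \frac{\sqrt{-14 + \left(-4\right) 0 \cdot 7}}{3} \cdot 247 = - \frac{\sqrt{-14 + 0 \cdot 7}}{3} \cdot 247 = - \frac{\sqrt{-14 + 0}}{3} \cdot 247 = - \frac{\sqrt{-14}}{3} \cdot 247 = - \frac{i \sqrt{14}}{3} \cdot 247 = - \frac{247 i \sqrt{14}}{3}$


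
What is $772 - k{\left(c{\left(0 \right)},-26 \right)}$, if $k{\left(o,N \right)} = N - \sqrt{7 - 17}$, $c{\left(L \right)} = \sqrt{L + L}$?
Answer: $798 + i \sqrt{10} \approx 798.0 + 3.1623 i$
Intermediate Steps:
$c{\left(L \right)} = \sqrt{2} \sqrt{L}$ ($c{\left(L \right)} = \sqrt{2 L} = \sqrt{2} \sqrt{L}$)
$k{\left(o,N \right)} = N - i \sqrt{10}$ ($k{\left(o,N \right)} = N - \sqrt{-10} = N - i \sqrt{10}$)
$772 - k{\left(c{\left(0 \right)},-26 \right)} = 772 - \left(-26 - i \sqrt{10}\right) = 772 + \left(26 + i \sqrt{10}\right) = 798 + i \sqrt{10}$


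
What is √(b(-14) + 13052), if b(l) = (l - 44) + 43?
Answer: √13037 ≈ 114.18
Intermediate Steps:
b(l) = -1 + l (b(l) = (-44 + l) + 43 = -1 + l)
√(b(-14) + 13052) = √((-1 - 14) + 13052) = √(-15 + 13052) = √13037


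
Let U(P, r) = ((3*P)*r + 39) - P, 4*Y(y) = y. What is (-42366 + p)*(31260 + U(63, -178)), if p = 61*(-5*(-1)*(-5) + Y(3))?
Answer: 210983343/2 ≈ 1.0549e+8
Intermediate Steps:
Y(y) = y/4
U(P, r) = 39 - P + 3*P*r (U(P, r) = (3*P*r + 39) - P = (39 + 3*P*r) - P = 39 - P + 3*P*r)
p = -5917/4 (p = 61*(-5*(-1)*(-5) + (¼)*3) = 61*(5*(-5) + ¾) = 61*(-25 + ¾) = 61*(-97/4) = -5917/4 ≈ -1479.3)
(-42366 + p)*(31260 + U(63, -178)) = (-42366 - 5917/4)*(31260 + (39 - 1*63 + 3*63*(-178))) = -175381*(31260 + (39 - 63 - 33642))/4 = -175381*(31260 - 33666)/4 = -175381/4*(-2406) = 210983343/2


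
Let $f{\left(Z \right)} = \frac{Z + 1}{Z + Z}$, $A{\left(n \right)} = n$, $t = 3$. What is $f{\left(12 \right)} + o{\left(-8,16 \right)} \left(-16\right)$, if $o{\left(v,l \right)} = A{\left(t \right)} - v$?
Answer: $- \frac{4211}{24} \approx -175.46$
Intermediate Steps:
$o{\left(v,l \right)} = 3 - v$
$f{\left(Z \right)} = \frac{1 + Z}{2 Z}$
$f{\left(12 \right)} + o{\left(-8,16 \right)} \left(-16\right) = \frac{1 + 12}{2 \cdot 12} + \left(3 - -8\right) \left(-16\right) = \frac{1}{2} \cdot \frac{1}{12} \cdot 13 + \left(3 + 8\right) \left(-16\right) = \frac{13}{24} + 11 \left(-16\right) = \frac{13}{24} - 176 = - \frac{4211}{24}$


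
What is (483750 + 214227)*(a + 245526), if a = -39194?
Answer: 144014990364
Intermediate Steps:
(483750 + 214227)*(a + 245526) = (483750 + 214227)*(-39194 + 245526) = 697977*206332 = 144014990364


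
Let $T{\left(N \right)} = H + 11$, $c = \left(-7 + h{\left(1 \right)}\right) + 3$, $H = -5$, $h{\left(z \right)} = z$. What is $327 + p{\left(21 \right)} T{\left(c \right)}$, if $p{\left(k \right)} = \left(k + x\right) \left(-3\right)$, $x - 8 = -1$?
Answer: $-177$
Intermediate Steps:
$x = 7$ ($x = 8 - 1 = 7$)
$p{\left(k \right)} = -21 - 3 k$ ($p{\left(k \right)} = \left(k + 7\right) \left(-3\right) = \left(7 + k\right) \left(-3\right) = -21 - 3 k$)
$c = -3$ ($c = \left(-7 + 1\right) + 3 = -6 + 3 = -3$)
$T{\left(N \right)} = 6$ ($T{\left(N \right)} = -5 + 11 = 6$)
$327 + p{\left(21 \right)} T{\left(c \right)} = 327 + \left(-21 - 63\right) 6 = 327 - 504 = -177$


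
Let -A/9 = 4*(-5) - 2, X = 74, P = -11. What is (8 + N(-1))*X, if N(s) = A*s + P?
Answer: -14874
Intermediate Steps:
A = 198 (A = -9*(4*(-5) - 2) = -9*(-20 - 2) = -9*(-22) = 198)
N(s) = -11 + 198*s (N(s) = 198*s - 11 = -11 + 198*s)
(8 + N(-1))*X = (8 + (-11 + 198*(-1)))*74 = (8 + (-11 - 198))*74 = (8 - 209)*74 = -201*74 = -14874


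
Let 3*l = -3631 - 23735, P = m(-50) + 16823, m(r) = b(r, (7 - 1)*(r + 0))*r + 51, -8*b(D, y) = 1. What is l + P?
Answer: 31033/4 ≈ 7758.3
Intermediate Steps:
b(D, y) = -⅛ (b(D, y) = -⅛*1 = -⅛)
m(r) = 51 - r/8 (m(r) = -r/8 + 51 = 51 - r/8)
P = 67521/4 (P = (51 - ⅛*(-50)) + 16823 = (51 + 25/4) + 16823 = 229/4 + 16823 = 67521/4 ≈ 16880.)
l = -9122 (l = (-3631 - 23735)/3 = (⅓)*(-27366) = -9122)
l + P = -9122 + 67521/4 = 31033/4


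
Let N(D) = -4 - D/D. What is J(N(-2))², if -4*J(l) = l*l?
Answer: 625/16 ≈ 39.063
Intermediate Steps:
N(D) = -5 (N(D) = -4 - 1*1 = -4 - 1 = -5)
J(l) = -l²/4 (J(l) = -l*l/4 = -l²/4)
J(N(-2))² = (-¼*(-5)²)² = (-¼*25)² = (-25/4)² = 625/16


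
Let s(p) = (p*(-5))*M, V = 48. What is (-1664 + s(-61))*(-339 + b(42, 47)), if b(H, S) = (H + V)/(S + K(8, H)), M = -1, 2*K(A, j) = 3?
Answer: 64392207/97 ≈ 6.6384e+5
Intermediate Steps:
K(A, j) = 3/2 (K(A, j) = (½)*3 = 3/2)
b(H, S) = (48 + H)/(3/2 + S) (b(H, S) = (H + 48)/(S + 3/2) = (48 + H)/(3/2 + S))
s(p) = 5*p (s(p) = (p*(-5))*(-1) = -5*p*(-1) = 5*p)
(-1664 + s(-61))*(-339 + b(42, 47)) = (-1664 + 5*(-61))*(-339 + 2*(48 + 42)/(3 + 2*47)) = (-1664 - 305)*(-339 + 2*90/(3 + 94)) = -1969*(-339 + 2*90/97) = -1969*(-339 + 2*(1/97)*90) = -1969*(-339 + 180/97) = -1969*(-32703/97) = 64392207/97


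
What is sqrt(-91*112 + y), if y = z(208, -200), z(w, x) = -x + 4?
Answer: 2*I*sqrt(2497) ≈ 99.94*I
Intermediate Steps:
z(w, x) = 4 - x
y = 204 (y = 4 - 1*(-200) = 4 + 200 = 204)
sqrt(-91*112 + y) = sqrt(-91*112 + 204) = sqrt(-10192 + 204) = sqrt(-9988) = 2*I*sqrt(2497)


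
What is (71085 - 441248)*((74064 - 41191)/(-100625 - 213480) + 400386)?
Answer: -46552887716590091/314105 ≈ -1.4821e+11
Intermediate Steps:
(71085 - 441248)*((74064 - 41191)/(-100625 - 213480) + 400386) = -370163*(32873/(-314105) + 400386) = -370163*(32873*(-1/314105) + 400386) = -370163*(-32873/314105 + 400386) = -370163*125763211657/314105 = -46552887716590091/314105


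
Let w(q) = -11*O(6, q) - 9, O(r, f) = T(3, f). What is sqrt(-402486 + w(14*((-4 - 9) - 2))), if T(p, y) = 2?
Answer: I*sqrt(402517) ≈ 634.44*I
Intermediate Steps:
O(r, f) = 2
w(q) = -31 (w(q) = -11*2 - 9 = -22 - 9 = -31)
sqrt(-402486 + w(14*((-4 - 9) - 2))) = sqrt(-402486 - 31) = sqrt(-402517) = I*sqrt(402517)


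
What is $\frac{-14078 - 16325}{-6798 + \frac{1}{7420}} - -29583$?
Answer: $\frac{1492426396957}{50441159} \approx 29587.0$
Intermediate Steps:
$\frac{-14078 - 16325}{-6798 + \frac{1}{7420}} - -29583 = - \frac{30403}{-6798 + \frac{1}{7420}} + 29583 = - \frac{30403}{- \frac{50441159}{7420}} + 29583 = \left(-30403\right) \left(- \frac{7420}{50441159}\right) + 29583 = \frac{225590260}{50441159} + 29583 = \frac{1492426396957}{50441159}$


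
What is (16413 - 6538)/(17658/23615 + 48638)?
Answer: 233198125/1148604028 ≈ 0.20303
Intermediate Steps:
(16413 - 6538)/(17658/23615 + 48638) = 9875/(17658*(1/23615) + 48638) = 9875/(17658/23615 + 48638) = 9875/(1148604028/23615) = 9875*(23615/1148604028) = 233198125/1148604028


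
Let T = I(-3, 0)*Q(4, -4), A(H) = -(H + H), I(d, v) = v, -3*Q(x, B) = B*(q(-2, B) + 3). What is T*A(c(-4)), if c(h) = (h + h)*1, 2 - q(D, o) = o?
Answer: 0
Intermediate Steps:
q(D, o) = 2 - o
Q(x, B) = -B*(5 - B)/3 (Q(x, B) = -B*((2 - B) + 3)/3 = -B*(5 - B)/3)
c(h) = 2*h (c(h) = (2*h)*1 = 2*h)
A(H) = -2*H
T = 0 (T = 0*((⅓)*(-4)*(-5 - 4)) = 0*((⅓)*(-4)*(-9)) = 0*12 = 0)
T*A(c(-4)) = 0*(-4*(-4)) = 0*(-2*(-8)) = 0*16 = 0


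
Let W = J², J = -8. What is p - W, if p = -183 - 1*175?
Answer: -422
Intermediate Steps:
W = 64 (W = (-8)² = 64)
p = -358 (p = -183 - 175 = -358)
p - W = -358 - 1*64 = -358 - 64 = -422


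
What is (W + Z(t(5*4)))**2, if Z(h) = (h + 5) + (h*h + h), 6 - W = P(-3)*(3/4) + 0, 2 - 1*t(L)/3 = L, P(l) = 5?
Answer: 126810121/16 ≈ 7.9256e+6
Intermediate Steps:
t(L) = 6 - 3*L
W = 9/4 (W = 6 - (5*(3/4) + 0) = 6 - (15/4 + 0) = 6 - 1*15/4 = 6 - 15/4 = 9/4 ≈ 2.2500)
Z(h) = 5 + h**2 + 2*h (Z(h) = (5 + h) + (h**2 + h) = (5 + h) + (h + h**2) = 5 + h**2 + 2*h)
(W + Z(t(5*4)))**2 = (9/4 + (5 + (6 - 15*4)**2 + 2*(6 - 15*4)))**2 = (9/4 + (5 + (6 - 3*20)**2 + 2*(6 - 3*20)))**2 = (9/4 + (5 + (6 - 60)**2 + 2*(6 - 60)))**2 = (9/4 + (5 + (-54)**2 + 2*(-54)))**2 = (9/4 + (5 + 2916 - 108))**2 = (9/4 + 2813)**2 = (11261/4)**2 = 126810121/16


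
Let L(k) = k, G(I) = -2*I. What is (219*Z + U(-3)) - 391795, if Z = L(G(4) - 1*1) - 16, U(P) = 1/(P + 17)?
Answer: -5561779/14 ≈ -3.9727e+5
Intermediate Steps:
U(P) = 1/(17 + P)
Z = -25 (Z = (-2*4 - 1*1) - 16 = (-8 - 1) - 16 = -9 - 16 = -25)
(219*Z + U(-3)) - 391795 = (219*(-25) + 1/(17 - 3)) - 391795 = (-5475 + 1/14) - 391795 = -76649/14 - 391795 = -5561779/14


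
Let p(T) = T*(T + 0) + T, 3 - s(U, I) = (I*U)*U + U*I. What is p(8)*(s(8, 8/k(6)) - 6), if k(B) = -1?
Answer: 41256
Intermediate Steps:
s(U, I) = 3 - I*U - I*U**2 (s(U, I) = 3 - ((I*U)*U + U*I) = 3 - (I*U**2 + I*U) = 3 - (I*U + I*U**2) = 3 + (-I*U - I*U**2) = 3 - I*U - I*U**2)
p(T) = T + T**2 (p(T) = T*T + T = T**2 + T = T + T**2)
p(8)*(s(8, 8/k(6)) - 6) = (8*(1 + 8))*((3 - 1*8/(-1)*8 - 1*8/(-1)*8**2) - 6) = (8*9)*((3 - 1*8*(-1)*8 - 1*8*(-1)*64) - 6) = 72*((3 - 1*(-8)*8 - 1*(-8)*64) - 6) = 72*((3 + 64 + 512) - 6) = 72*(579 - 6) = 72*573 = 41256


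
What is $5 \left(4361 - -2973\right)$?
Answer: $36670$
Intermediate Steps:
$5 \left(4361 - -2973\right) = 5 \left(4361 + 2973\right) = 5 \cdot 7334 = 36670$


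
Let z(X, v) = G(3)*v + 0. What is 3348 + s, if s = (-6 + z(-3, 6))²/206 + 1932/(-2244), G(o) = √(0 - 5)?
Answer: 64455781/19261 - 36*I*√5/103 ≈ 3346.4 - 0.78154*I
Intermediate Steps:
G(o) = I*√5 (G(o) = √(-5) = I*√5)
z(X, v) = I*v*√5 (z(X, v) = (I*√5)*v + 0 = I*v*√5 + 0 = I*v*√5)
s = -161/187 + (-6 + 6*I*√5)²/206 (s = (-6 + I*6*√5)²/206 + 1932/(-2244) = (-6 + 6*I*√5)²*(1/206) + 1932*(-1/2244) = (-6 + 6*I*√5)²/206 - 161/187 = -161/187 + (-6 + 6*I*√5)²/206 ≈ -1.56 - 0.78154*I)
3348 + s = 3348 + (-30047/19261 - 36*I*√5/103) = 64455781/19261 - 36*I*√5/103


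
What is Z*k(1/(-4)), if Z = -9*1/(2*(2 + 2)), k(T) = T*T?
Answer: -9/128 ≈ -0.070313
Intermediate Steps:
k(T) = T²
Z = -9/8 (Z = -9/(2*4) = -9/8 ≈ -1.1250)
Z*k(1/(-4)) = -9*(1/(-4))²/8 = -9*(1*(-¼))²/8 = -9*(-¼)²/8 = -9/8*1/16 = -9/128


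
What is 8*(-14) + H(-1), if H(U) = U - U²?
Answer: -114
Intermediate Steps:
8*(-14) + H(-1) = 8*(-14) - (1 - 1*(-1)) = -112 - (1 + 1) = -112 - 1*2 = -112 - 2 = -114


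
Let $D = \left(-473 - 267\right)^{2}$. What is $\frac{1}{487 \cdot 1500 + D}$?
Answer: $\frac{1}{1278100} \approx 7.8241 \cdot 10^{-7}$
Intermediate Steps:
$D = 547600$ ($D = \left(-740\right)^{2} = 547600$)
$\frac{1}{487 \cdot 1500 + D} = \frac{1}{487 \cdot 1500 + 547600} = \frac{1}{730500 + 547600} = \frac{1}{1278100}$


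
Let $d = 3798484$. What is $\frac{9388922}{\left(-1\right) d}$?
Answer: $- \frac{4694461}{1899242} \approx -2.4718$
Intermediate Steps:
$\frac{9388922}{\left(-1\right) d} = \frac{9388922}{\left(-1\right) 3798484} = \frac{9388922}{-3798484} = 9388922 \left(- \frac{1}{3798484}\right) = - \frac{4694461}{1899242}$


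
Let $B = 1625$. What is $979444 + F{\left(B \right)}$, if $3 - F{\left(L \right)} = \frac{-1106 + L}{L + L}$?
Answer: $\frac{3183202231}{3250} \approx 9.7945 \cdot 10^{5}$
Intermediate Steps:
$F{\left(L \right)} = 3 - \frac{-1106 + L}{2 L}$ ($F{\left(L \right)} = 3 - \frac{-1106 + L}{L + L} = 3 - \frac{-1106 + L}{2 L}$)
$979444 + F{\left(B \right)} = 979444 + \left(\frac{5}{2} + \frac{553}{1625}\right) = 979444 + \frac{9231}{3250} = \frac{3183202231}{3250}$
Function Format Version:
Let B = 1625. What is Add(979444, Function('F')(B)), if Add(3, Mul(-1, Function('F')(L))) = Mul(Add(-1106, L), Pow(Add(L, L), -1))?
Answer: Rational(3183202231, 3250) ≈ 9.7945e+5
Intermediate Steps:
Function('F')(L) = Add(3, Mul(Rational(-1, 2), Pow(L, -1), Add(-1106, L))) (Function('F')(L) = Add(3, Mul(-1, Mul(Add(-1106, L), Pow(Add(L, L), -1)))) = Add(3, Mul(-1, Mul(Add(-1106, L), Pow(Mul(2, L), -1)))) = Add(3, Mul(-1, Mul(Add(-1106, L), Mul(Rational(1, 2), Pow(L, -1))))) = Add(3, Mul(-1, Mul(Rational(1, 2), Pow(L, -1), Add(-1106, L)))) = Add(3, Mul(Rational(-1, 2), Pow(L, -1), Add(-1106, L))))
Add(979444, Function('F')(B)) = Add(979444, Add(Rational(5, 2), Mul(553, Pow(1625, -1)))) = Add(979444, Add(Rational(5, 2), Mul(553, Rational(1, 1625)))) = Add(979444, Add(Rational(5, 2), Rational(553, 1625))) = Add(979444, Rational(9231, 3250)) = Rational(3183202231, 3250)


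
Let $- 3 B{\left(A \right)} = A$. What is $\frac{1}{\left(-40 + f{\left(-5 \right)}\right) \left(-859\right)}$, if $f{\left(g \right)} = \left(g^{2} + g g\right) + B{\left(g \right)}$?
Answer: $- \frac{3}{30065} \approx -9.9784 \cdot 10^{-5}$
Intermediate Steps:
$B{\left(A \right)} = - \frac{A}{3}$
$f{\left(g \right)} = 2 g^{2} - \frac{g}{3}$ ($f{\left(g \right)} = \left(g^{2} + g g\right) - \frac{g}{3} = \left(g^{2} + g^{2}\right) - \frac{g}{3} = 2 g^{2} - \frac{g}{3}$)
$\frac{1}{\left(-40 + f{\left(-5 \right)}\right) \left(-859\right)} = \frac{1}{\left(-40 + \frac{1}{3} \left(-5\right) \left(-1 + 6 \left(-5\right)\right)\right) \left(-859\right)} = \frac{1}{-40 + \frac{1}{3} \left(-5\right) \left(-1 - 30\right)} \left(- \frac{1}{859}\right) = \frac{1}{-40 + \frac{1}{3} \left(-5\right) \left(-31\right)} \left(- \frac{1}{859}\right) = \frac{1}{-40 + \frac{155}{3}} \left(- \frac{1}{859}\right) = \frac{1}{\frac{35}{3}} \left(- \frac{1}{859}\right) = \frac{3}{35} \left(- \frac{1}{859}\right) = - \frac{3}{30065}$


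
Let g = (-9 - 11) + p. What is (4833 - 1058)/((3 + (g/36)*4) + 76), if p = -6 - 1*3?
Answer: 33975/682 ≈ 49.817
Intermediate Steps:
p = -9 (p = -6 - 3 = -9)
g = -29 (g = (-9 - 11) - 9 = -20 - 9 = -29)
(4833 - 1058)/((3 + (g/36)*4) + 76) = (4833 - 1058)/((3 - 29/36*4) + 76) = 3775/((3 - 29*1/36*4) + 76) = 3775/((3 - 29/36*4) + 76) = 3775/((3 - 29/9) + 76) = 3775/(-2/9 + 76) = 3775/(682/9) = 3775*(9/682) = 33975/682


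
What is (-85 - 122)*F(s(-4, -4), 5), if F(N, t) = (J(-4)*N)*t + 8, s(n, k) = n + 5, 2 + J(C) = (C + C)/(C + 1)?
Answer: -2346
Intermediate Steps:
J(C) = -2 + 2*C/(1 + C) (J(C) = -2 + (C + C)/(C + 1) = -2 + (2*C)/(1 + C) = -2 + 2*C/(1 + C))
s(n, k) = 5 + n
F(N, t) = 8 + 2*N*t/3 (F(N, t) = ((-2/(1 - 4))*N)*t + 8 = ((-2/(-3))*N)*t + 8 = ((-2*(-1/3))*N)*t + 8 = (2*N/3)*t + 8 = 2*N*t/3 + 8 = 8 + 2*N*t/3)
(-85 - 122)*F(s(-4, -4), 5) = (-85 - 122)*(8 + (2/3)*(5 - 4)*5) = -207*(8 + (2/3)*1*5) = -207*(8 + 10/3) = -207*34/3 = -2346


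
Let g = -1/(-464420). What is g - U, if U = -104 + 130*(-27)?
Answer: 1678413881/464420 ≈ 3614.0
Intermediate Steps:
g = 1/464420 (g = -1*(-1/464420) = 1/464420 ≈ 2.1532e-6)
U = -3614 (U = -104 - 3510 = -3614)
g - U = 1/464420 - 1*(-3614) = 1/464420 + 3614 = 1678413881/464420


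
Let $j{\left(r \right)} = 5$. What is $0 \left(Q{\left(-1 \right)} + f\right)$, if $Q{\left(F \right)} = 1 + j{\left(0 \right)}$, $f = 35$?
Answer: $0$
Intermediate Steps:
$Q{\left(F \right)} = 6$ ($Q{\left(F \right)} = 1 + 5 = 6$)
$0 \left(Q{\left(-1 \right)} + f\right) = 0 \left(6 + 35\right) = 0 \cdot 41 = 0$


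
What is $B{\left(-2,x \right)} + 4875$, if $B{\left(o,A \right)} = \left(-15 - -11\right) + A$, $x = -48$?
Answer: $4823$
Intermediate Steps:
$B{\left(o,A \right)} = -4 + A$ ($B{\left(o,A \right)} = \left(-15 + 11\right) + A = -4 + A$)
$B{\left(-2,x \right)} + 4875 = \left(-4 - 48\right) + 4875 = -52 + 4875 = 4823$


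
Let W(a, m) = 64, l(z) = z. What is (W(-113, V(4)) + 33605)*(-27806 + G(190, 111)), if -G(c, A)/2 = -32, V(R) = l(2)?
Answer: -934045398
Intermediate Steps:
V(R) = 2
G(c, A) = 64 (G(c, A) = -2*(-32) = 64)
(W(-113, V(4)) + 33605)*(-27806 + G(190, 111)) = (64 + 33605)*(-27806 + 64) = 33669*(-27742) = -934045398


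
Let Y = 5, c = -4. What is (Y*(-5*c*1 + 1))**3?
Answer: 1157625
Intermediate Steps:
(Y*(-5*c*1 + 1))**3 = (5*(-5*(-4)*1 + 1))**3 = (5*(20*1 + 1))**3 = (5*(20 + 1))**3 = (5*21)**3 = 105**3 = 1157625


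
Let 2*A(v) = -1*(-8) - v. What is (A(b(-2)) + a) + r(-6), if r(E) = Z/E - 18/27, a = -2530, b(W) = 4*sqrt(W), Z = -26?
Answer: -7567/3 - 2*I*sqrt(2) ≈ -2522.3 - 2.8284*I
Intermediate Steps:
r(E) = -2/3 - 26/E (r(E) = -26/E - 18/27 = -26/E - 18*1/27 = -26/E - 2/3 = -2/3 - 26/E)
A(v) = 4 - v/2 (A(v) = (-1*(-8) - v)/2 = (8 - v)/2 = 4 - v/2)
(A(b(-2)) + a) + r(-6) = ((4 - 2*sqrt(-2)) - 2530) + (-2/3 - 26/(-6)) = ((4 - 2*I*sqrt(2)) - 2530) + (-2/3 - 26*(-1/6)) = ((4 - 2*I*sqrt(2)) - 2530) + (-2/3 + 13/3) = ((4 - 2*I*sqrt(2)) - 2530) + 11/3 = (-2526 - 2*I*sqrt(2)) + 11/3 = -7567/3 - 2*I*sqrt(2)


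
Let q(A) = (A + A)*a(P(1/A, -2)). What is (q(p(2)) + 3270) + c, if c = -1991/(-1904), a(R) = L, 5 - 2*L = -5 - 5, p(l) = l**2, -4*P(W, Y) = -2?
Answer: 6342311/1904 ≈ 3331.0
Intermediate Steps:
P(W, Y) = 1/2 (P(W, Y) = -1/4*(-2) = 1/2)
L = 15/2 (L = 5/2 - (-5 - 5)/2 = 5/2 - 1/2*(-10) = 5/2 + 5 = 15/2 ≈ 7.5000)
a(R) = 15/2
c = 1991/1904 (c = -1991*(-1/1904) = 1991/1904 ≈ 1.0457)
q(A) = 15*A (q(A) = (A + A)*(15/2) = (2*A)*(15/2) = 15*A)
(q(p(2)) + 3270) + c = (15*2**2 + 3270) + 1991/1904 = (15*4 + 3270) + 1991/1904 = (60 + 3270) + 1991/1904 = 3330 + 1991/1904 = 6342311/1904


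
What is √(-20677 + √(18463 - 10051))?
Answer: √(-20677 + 2*√2103) ≈ 143.48*I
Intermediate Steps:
√(-20677 + √(18463 - 10051)) = √(-20677 + √8412) = √(-20677 + 2*√2103)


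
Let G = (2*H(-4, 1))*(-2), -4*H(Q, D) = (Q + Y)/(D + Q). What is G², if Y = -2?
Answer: 4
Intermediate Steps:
H(Q, D) = -(-2 + Q)/(4*(D + Q)) (H(Q, D) = -(Q - 2)/(4*(D + Q)) = -(-2 + Q)/(4*(D + Q)))
G = 2 (G = (2*((2 - 1*(-4))/(4*(1 - 4))))*(-2) = (2*((¼)*(2 + 4)/(-3)))*(-2) = (2*((¼)*(-⅓)*6))*(-2) = (2*(-½))*(-2) = -1*(-2) = 2)
G² = 2² = 4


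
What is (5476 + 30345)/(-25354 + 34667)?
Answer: 35821/9313 ≈ 3.8463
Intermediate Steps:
(5476 + 30345)/(-25354 + 34667) = 35821/9313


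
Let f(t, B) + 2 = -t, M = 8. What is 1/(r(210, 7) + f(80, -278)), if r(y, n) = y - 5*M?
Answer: 1/88 ≈ 0.011364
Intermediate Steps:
f(t, B) = -2 - t
r(y, n) = -40 + y (r(y, n) = y - 5*8 = y - 40 = -40 + y)
1/(r(210, 7) + f(80, -278)) = 1/((-40 + 210) + (-2 - 1*80)) = 1/(170 + (-2 - 80)) = 1/(170 - 82) = 1/88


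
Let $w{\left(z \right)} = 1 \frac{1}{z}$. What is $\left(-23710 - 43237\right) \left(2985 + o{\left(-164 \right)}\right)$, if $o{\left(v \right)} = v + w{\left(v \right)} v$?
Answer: $-188924434$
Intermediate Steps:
$w{\left(z \right)} = \frac{1}{z}$
$o{\left(v \right)} = 1 + v$ ($o{\left(v \right)} = v + \frac{v}{v} = v + 1 = 1 + v$)
$\left(-23710 - 43237\right) \left(2985 + o{\left(-164 \right)}\right) = \left(-23710 - 43237\right) \left(2985 + \left(1 - 164\right)\right) = - 66947 \left(2985 - 163\right) = \left(-66947\right) 2822 = -188924434$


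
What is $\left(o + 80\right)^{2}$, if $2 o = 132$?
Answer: $21316$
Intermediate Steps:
$o = 66$ ($o = \frac{1}{2} \cdot 132 = 66$)
$\left(o + 80\right)^{2} = \left(66 + 80\right)^{2} = 146^{2} = 21316$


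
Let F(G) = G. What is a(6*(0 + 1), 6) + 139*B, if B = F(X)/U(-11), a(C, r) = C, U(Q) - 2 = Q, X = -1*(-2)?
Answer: -224/9 ≈ -24.889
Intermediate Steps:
X = 2
U(Q) = 2 + Q
B = -2/9 (B = 2/(2 - 11) = 2/(-9) = 2*(-⅑) = -2/9 ≈ -0.22222)
a(6*(0 + 1), 6) + 139*B = 6*(0 + 1) + 139*(-2/9) = 6*1 - 278/9 = 6 - 278/9 = -224/9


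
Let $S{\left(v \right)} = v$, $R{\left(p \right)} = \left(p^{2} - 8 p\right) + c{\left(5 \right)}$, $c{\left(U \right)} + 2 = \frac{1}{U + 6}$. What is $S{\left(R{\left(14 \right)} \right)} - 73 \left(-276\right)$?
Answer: $\frac{222531}{11} \approx 20230.0$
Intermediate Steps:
$c{\left(U \right)} = -2 + \frac{1}{6 + U}$ ($c{\left(U \right)} = -2 + \frac{1}{U + 6} = -2 + \frac{1}{6 + U}$)
$R{\left(p \right)} = - \frac{21}{11} + p^{2} - 8 p$ ($R{\left(p \right)} = \left(p^{2} - 8 p\right) + \frac{-11 - 10}{6 + 5} = \left(p^{2} - 8 p\right) + \frac{-11 - 10}{11} = \left(p^{2} - 8 p\right) + \frac{1}{11} \left(-21\right) = \left(p^{2} - 8 p\right) - \frac{21}{11} = - \frac{21}{11} + p^{2} - 8 p$)
$S{\left(R{\left(14 \right)} \right)} - 73 \left(-276\right) = \left(- \frac{21}{11} + 14^{2} - 112\right) - 73 \left(-276\right) = \left(- \frac{21}{11} + 196 - 112\right) - -20148 = \frac{903}{11} + 20148 = \frac{222531}{11}$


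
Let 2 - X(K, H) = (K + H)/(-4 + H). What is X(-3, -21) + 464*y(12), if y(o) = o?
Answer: 139226/25 ≈ 5569.0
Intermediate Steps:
X(K, H) = 2 - (H + K)/(-4 + H) (X(K, H) = 2 - (K + H)/(-4 + H) = 2 - (H + K)/(-4 + H))
X(-3, -21) + 464*y(12) = (-8 - 21 - 1*(-3))/(-4 - 21) + 464*12 = (-8 - 21 + 3)/(-25) + 5568 = -1/25*(-26) + 5568 = 26/25 + 5568 = 139226/25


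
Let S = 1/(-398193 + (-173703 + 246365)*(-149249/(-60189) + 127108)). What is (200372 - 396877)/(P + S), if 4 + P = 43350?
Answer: -109234723652952208025/24095510706907601519 ≈ -4.5334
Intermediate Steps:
P = 43346 (P = -4 + 43350 = 43346)
S = 60189/555887756815105 (S = 1/(-398193 + 72662*(-149249*(-1/60189) + 127108)) = 1/(-398193 + 72662*(149249/60189 + 127108)) = 1/(-398193 + 72662*(7650652661/60189)) = 1/(-398193 + 555911723653582/60189) = 1/(555887756815105/60189) = 60189/555887756815105 ≈ 1.0828e-10)
(200372 - 396877)/(P + S) = (200372 - 396877)/(43346 + 60189/555887756815105) = -196505/24095510706907601519/555887756815105 = -196505*555887756815105/24095510706907601519 = -109234723652952208025/24095510706907601519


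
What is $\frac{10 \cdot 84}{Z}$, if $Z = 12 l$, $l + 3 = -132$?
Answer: $- \frac{14}{27} \approx -0.51852$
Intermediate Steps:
$l = -135$ ($l = -3 - 132 = -135$)
$Z = -1620$ ($Z = 12 \left(-135\right) = -1620$)
$\frac{10 \cdot 84}{Z} = \frac{10 \cdot 84}{-1620} = 840 \left(- \frac{1}{1620}\right) = - \frac{14}{27}$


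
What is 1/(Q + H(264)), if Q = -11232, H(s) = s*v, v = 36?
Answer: -1/1728 ≈ -0.00057870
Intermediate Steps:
H(s) = 36*s (H(s) = s*36 = 36*s)
1/(Q + H(264)) = 1/(-11232 + 36*264) = 1/(-11232 + 9504) = 1/(-1728) = -1/1728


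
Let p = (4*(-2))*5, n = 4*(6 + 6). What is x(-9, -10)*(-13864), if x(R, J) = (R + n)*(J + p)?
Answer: 27034800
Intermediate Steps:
n = 48 (n = 4*12 = 48)
p = -40 (p = -8*5 = -40)
x(R, J) = (-40 + J)*(48 + R) (x(R, J) = (R + 48)*(J - 40) = (48 + R)*(-40 + J) = (-40 + J)*(48 + R))
x(-9, -10)*(-13864) = (-1920 - 40*(-9) + 48*(-10) - 10*(-9))*(-13864) = (-1920 + 360 - 480 + 90)*(-13864) = -1950*(-13864) = 27034800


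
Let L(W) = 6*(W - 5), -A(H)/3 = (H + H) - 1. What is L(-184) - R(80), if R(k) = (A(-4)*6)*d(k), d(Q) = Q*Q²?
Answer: -82945134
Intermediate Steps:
A(H) = 3 - 6*H (A(H) = -3*((H + H) - 1) = -3*(2*H - 1) = -3*(-1 + 2*H) = 3 - 6*H)
d(Q) = Q³
L(W) = -30 + 6*W (L(W) = 6*(-5 + W) = -30 + 6*W)
R(k) = 162*k³ (R(k) = ((3 - 6*(-4))*6)*k³ = ((3 + 24)*6)*k³ = (27*6)*k³ = 162*k³)
L(-184) - R(80) = (-30 + 6*(-184)) - 162*80³ = (-30 - 1104) - 162*512000 = -1134 - 1*82944000 = -1134 - 82944000 = -82945134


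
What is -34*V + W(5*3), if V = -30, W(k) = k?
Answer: 1035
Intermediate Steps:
-34*V + W(5*3) = -34*(-30) + 5*3 = 1020 + 15 = 1035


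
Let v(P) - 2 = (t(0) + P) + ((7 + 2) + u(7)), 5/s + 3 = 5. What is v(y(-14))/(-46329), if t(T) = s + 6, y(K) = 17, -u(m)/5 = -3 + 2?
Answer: -83/92658 ≈ -0.00089577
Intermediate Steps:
u(m) = 5 (u(m) = -5*(-3 + 2) = -5*(-1) = 5)
s = 5/2 (s = 5/(-3 + 5) = 5/2 ≈ 2.5000)
t(T) = 17/2 (t(T) = 5/2 + 6 = 17/2)
v(P) = 49/2 + P (v(P) = 2 + ((17/2 + P) + ((7 + 2) + 5)) = 2 + ((17/2 + P) + (9 + 5)) = 2 + ((17/2 + P) + 14) = 2 + (45/2 + P) = 49/2 + P)
v(y(-14))/(-46329) = (49/2 + 17)/(-46329) = (83/2)*(-1/46329) = -83/92658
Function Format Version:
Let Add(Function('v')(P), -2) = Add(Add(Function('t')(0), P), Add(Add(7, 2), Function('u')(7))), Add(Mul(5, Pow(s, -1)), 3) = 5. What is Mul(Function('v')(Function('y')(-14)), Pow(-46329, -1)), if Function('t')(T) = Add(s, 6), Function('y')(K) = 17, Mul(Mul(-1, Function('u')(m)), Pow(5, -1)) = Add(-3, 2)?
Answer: Rational(-83, 92658) ≈ -0.00089577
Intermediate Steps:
Function('u')(m) = 5 (Function('u')(m) = Mul(-5, Add(-3, 2)) = Mul(-5, -1) = 5)
s = Rational(5, 2) (s = Mul(5, Pow(Add(-3, 5), -1)) = Mul(5, Pow(2, -1)) = Mul(5, Rational(1, 2)) = Rational(5, 2) ≈ 2.5000)
Function('t')(T) = Rational(17, 2) (Function('t')(T) = Add(Rational(5, 2), 6) = Rational(17, 2))
Function('v')(P) = Add(Rational(49, 2), P) (Function('v')(P) = Add(2, Add(Add(Rational(17, 2), P), Add(Add(7, 2), 5))) = Add(2, Add(Add(Rational(17, 2), P), Add(9, 5))) = Add(2, Add(Add(Rational(17, 2), P), 14)) = Add(2, Add(Rational(45, 2), P)) = Add(Rational(49, 2), P))
Mul(Function('v')(Function('y')(-14)), Pow(-46329, -1)) = Mul(Add(Rational(49, 2), 17), Pow(-46329, -1)) = Mul(Rational(83, 2), Rational(-1, 46329)) = Rational(-83, 92658)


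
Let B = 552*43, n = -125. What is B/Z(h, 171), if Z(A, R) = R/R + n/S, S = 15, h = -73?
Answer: -35604/11 ≈ -3236.7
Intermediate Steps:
Z(A, R) = -22/3 (Z(A, R) = R/R - 125/15 = 1 - 125*1/15 = 1 - 25/3 = -22/3)
B = 23736
B/Z(h, 171) = 23736/(-22/3) = 23736*(-3/22) = -35604/11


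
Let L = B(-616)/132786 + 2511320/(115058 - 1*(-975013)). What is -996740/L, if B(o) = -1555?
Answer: -118744275966216/273064261 ≈ -4.3486e+5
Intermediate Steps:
L = 1365321305/595663242 (L = -1555/132786 + 2511320/(115058 - 1*(-975013)) = -1555*1/132786 + 2511320/(115058 + 975013) = -1555/132786 + 2511320/1090071 = 1365321305/595663242 ≈ 2.2921)
-996740/L = -996740/1365321305/595663242 = -996740*595663242/1365321305 = -118744275966216/273064261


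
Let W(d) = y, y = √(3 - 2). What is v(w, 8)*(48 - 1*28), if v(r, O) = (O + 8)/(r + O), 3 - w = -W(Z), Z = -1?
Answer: 80/3 ≈ 26.667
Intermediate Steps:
y = 1 (y = √1 = 1)
W(d) = 1
w = 4 (w = 3 - (-1) = 3 - 1*(-1) = 3 + 1 = 4)
v(r, O) = (8 + O)/(O + r)
v(w, 8)*(48 - 1*28) = ((8 + 8)/(8 + 4))*(48 - 1*28) = (16/12)*(48 - 28) = ((1/12)*16)*20 = (4/3)*20 = 80/3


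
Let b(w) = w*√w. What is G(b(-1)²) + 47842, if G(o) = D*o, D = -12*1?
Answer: 47854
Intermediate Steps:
b(w) = w^(3/2)
D = -12
G(o) = -12*o
G(b(-1)²) + 47842 = -12*((-1)^(3/2))² + 47842 = -12*(-I)² + 47842 = -12*(-1) + 47842 = 12 + 47842 = 47854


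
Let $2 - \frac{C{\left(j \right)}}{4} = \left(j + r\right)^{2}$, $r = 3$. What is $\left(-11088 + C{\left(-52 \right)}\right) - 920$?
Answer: $-21604$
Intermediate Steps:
$C{\left(j \right)} = 8 - 4 \left(3 + j\right)^{2}$ ($C{\left(j \right)} = 8 - 4 \left(j + 3\right)^{2} = 8 - 4 \left(3 + j\right)^{2}$)
$\left(-11088 + C{\left(-52 \right)}\right) - 920 = \left(-11088 + \left(8 - 4 \left(3 - 52\right)^{2}\right)\right) - 920 = \left(-11088 + \left(8 - 4 \left(-49\right)^{2}\right)\right) - 920 = \left(-11088 + \left(8 - 9604\right)\right) - 920 = \left(-11088 - 9596\right) - 920 = -20684 - 920 = -21604$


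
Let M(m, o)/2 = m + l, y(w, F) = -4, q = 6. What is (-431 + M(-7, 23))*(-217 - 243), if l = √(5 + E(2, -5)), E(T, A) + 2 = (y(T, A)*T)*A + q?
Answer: 198260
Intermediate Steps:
E(T, A) = 4 - 4*A*T (E(T, A) = -2 + ((-4*T)*A + 6) = -2 + (-4*A*T + 6) = -2 + (6 - 4*A*T) = 4 - 4*A*T)
l = 7 (l = √(5 + (4 - 4*(-5)*2)) = √(5 + (4 + 40)) = √(5 + 44) = √49 = 7)
M(m, o) = 14 + 2*m (M(m, o) = 2*(m + 7) = 2*(7 + m) = 14 + 2*m)
(-431 + M(-7, 23))*(-217 - 243) = (-431 + (14 + 2*(-7)))*(-217 - 243) = (-431 + (14 - 14))*(-460) = (-431 + 0)*(-460) = -431*(-460) = 198260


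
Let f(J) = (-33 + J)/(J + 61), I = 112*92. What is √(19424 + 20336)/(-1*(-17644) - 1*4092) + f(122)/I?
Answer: 89/1885632 + √2485/3388 ≈ 0.014761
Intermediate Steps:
I = 10304
f(J) = (-33 + J)/(61 + J)
√(19424 + 20336)/(-1*(-17644) - 1*4092) + f(122)/I = √(19424 + 20336)/(-1*(-17644) - 1*4092) + ((-33 + 122)/(61 + 122))/10304 = √39760/(17644 - 4092) + (89/183)*(1/10304) = (4*√2485)/13552 + ((1/183)*89)*(1/10304) = (4*√2485)*(1/13552) + (89/183)*(1/10304) = √2485/3388 + 89/1885632 = 89/1885632 + √2485/3388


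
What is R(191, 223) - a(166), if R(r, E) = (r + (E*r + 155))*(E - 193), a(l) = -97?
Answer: 1288267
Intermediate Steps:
R(r, E) = (-193 + E)*(155 + r + E*r) (R(r, E) = (r + (155 + E*r))*(-193 + E) = (155 + r + E*r)*(-193 + E) = (-193 + E)*(155 + r + E*r))
R(191, 223) - a(166) = (-29915 - 193*191 + 155*223 + 191*223² - 192*223*191) - 1*(-97) = (-29915 - 36863 + 34565 + 191*49729 - 8177856) + 97 = (-29915 - 36863 + 34565 + 9498239 - 8177856) + 97 = 1288170 + 97 = 1288267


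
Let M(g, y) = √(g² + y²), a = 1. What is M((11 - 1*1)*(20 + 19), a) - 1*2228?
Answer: -2228 + √152101 ≈ -1838.0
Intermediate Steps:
M((11 - 1*1)*(20 + 19), a) - 1*2228 = √(((11 - 1*1)*(20 + 19))² + 1²) - 1*2228 = √(((11 - 1)*39)² + 1) - 2228 = √((10*39)² + 1) - 2228 = √(390² + 1) - 2228 = √(152100 + 1) - 2228 = √152101 - 2228 = -2228 + √152101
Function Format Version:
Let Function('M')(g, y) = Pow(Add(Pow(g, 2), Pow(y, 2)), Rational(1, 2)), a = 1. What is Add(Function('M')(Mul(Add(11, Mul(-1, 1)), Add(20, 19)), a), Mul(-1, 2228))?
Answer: Add(-2228, Pow(152101, Rational(1, 2))) ≈ -1838.0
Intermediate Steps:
Add(Function('M')(Mul(Add(11, Mul(-1, 1)), Add(20, 19)), a), Mul(-1, 2228)) = Add(Pow(Add(Pow(Mul(Add(11, Mul(-1, 1)), Add(20, 19)), 2), Pow(1, 2)), Rational(1, 2)), Mul(-1, 2228)) = Add(Pow(Add(Pow(Mul(Add(11, -1), 39), 2), 1), Rational(1, 2)), -2228) = Add(Pow(Add(Pow(Mul(10, 39), 2), 1), Rational(1, 2)), -2228) = Add(Pow(Add(Pow(390, 2), 1), Rational(1, 2)), -2228) = Add(Pow(Add(152100, 1), Rational(1, 2)), -2228) = Add(Pow(152101, Rational(1, 2)), -2228) = Add(-2228, Pow(152101, Rational(1, 2)))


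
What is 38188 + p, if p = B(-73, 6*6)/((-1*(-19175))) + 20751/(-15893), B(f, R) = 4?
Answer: 11637329288847/304748275 ≈ 38187.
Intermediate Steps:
p = -397836853/304748275 (p = 4/((-1*(-19175))) + 20751/(-15893) = 4/19175 + 20751*(-1/15893) = 4*(1/19175) - 20751/15893 = 4/19175 - 20751/15893 = -397836853/304748275 ≈ -1.3055)
38188 + p = 38188 - 397836853/304748275 = 11637329288847/304748275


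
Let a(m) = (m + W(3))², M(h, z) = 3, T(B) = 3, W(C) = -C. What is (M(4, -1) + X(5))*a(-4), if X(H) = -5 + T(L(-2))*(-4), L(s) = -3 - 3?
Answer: -686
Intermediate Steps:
L(s) = -6
a(m) = (-3 + m)² (a(m) = (m - 1*3)² = (m - 3)² = (-3 + m)²)
X(H) = -17 (X(H) = -5 + 3*(-4) = -5 - 12 = -17)
(M(4, -1) + X(5))*a(-4) = (3 - 17)*(-3 - 4)² = -14*(-7)² = -14*49 = -686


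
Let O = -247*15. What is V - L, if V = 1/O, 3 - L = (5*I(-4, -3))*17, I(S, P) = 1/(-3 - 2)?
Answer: -74101/3705 ≈ -20.000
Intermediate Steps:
O = -3705
I(S, P) = -⅕ (I(S, P) = 1/(-5) = -⅕)
L = 20 (L = 3 - 5*(-⅕)*17 = 3 - (-1)*17 = 3 - 1*(-17) = 3 + 17 = 20)
V = -1/3705 (V = 1/(-3705) = -1/3705 ≈ -0.00026991)
V - L = -1/3705 - 1*20 = -1/3705 - 20 = -74101/3705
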